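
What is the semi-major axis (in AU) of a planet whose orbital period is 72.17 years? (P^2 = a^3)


a = P^(2/3) = 72.17^(2/3) = 17.3342

17.3342 AU


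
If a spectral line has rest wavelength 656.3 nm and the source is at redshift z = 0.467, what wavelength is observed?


lam_obs = lam_emit * (1 + z) = 656.3 * (1 + 0.467) = 962.7921

962.7921 nm


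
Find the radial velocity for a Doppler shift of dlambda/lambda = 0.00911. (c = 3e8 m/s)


v = (dlambda/lambda) * c = 0.00911 * 3e8 = 2.733e+06

2.733e+06 m/s


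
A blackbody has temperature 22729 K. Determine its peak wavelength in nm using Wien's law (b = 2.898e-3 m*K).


lam_max = b / T = 2.898e-3 / 22729 = 1.275e-07 m = 127.5023 nm

127.5023 nm


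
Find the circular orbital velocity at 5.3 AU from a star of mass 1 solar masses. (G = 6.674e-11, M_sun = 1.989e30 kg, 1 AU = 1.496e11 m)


v = sqrt(GM/r) = sqrt(6.674e-11 * 1.989e+30 / 7.929e+11) = 12939.1802

12939.1802 m/s


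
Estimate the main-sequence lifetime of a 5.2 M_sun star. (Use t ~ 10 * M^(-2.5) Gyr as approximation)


t = 10 * M^(-2.5) = 10 * 5.2^(-2.5) = 0.1622

0.1622 Gyr


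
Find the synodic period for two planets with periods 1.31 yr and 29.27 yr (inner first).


1/P_syn = |1/P1 - 1/P2| = |1/1.31 - 1/29.27| => P_syn = 1.3714

1.3714 years


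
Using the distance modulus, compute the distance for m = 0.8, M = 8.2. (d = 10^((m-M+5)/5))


d = 10^((m - M + 5)/5) = 10^((0.8 - 8.2 + 5)/5) = 0.3311

0.3311 pc


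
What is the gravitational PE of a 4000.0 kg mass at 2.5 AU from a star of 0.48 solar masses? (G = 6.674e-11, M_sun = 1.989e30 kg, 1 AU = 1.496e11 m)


M = 0.48 * 1.989e30 kg = 9.5472e+29 kg; r = 2.5 AU * 1.496e11 m/AU = 3.74e+11 m. U = -GM*m/r = -(6.674e-11 * 9.5472e+29 * 4000.0) / 3.74e+11 = -6.815e+11

-6.815e+11 J


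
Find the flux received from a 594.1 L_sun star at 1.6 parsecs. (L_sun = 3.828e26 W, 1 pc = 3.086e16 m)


F = L / (4*pi*d^2) = 2.274e+29 / (4*pi*(4.938e+16)^2) = 7.423e-06

7.423e-06 W/m^2


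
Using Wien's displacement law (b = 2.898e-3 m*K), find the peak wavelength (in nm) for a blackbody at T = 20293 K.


lam_max = b / T = 2.898e-3 / 20293 = 1.428e-07 m = 142.8079 nm

142.8079 nm


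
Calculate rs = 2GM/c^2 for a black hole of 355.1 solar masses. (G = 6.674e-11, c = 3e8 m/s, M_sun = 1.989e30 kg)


M = 355.1 * 1.989e30 kg = 7.062939e+32 kg. rs = 2GM/c^2 = 2 * 6.674e-11 * 7.062939e+32 / (3e8)^2 = 1.048e+06

1.048e+06 m


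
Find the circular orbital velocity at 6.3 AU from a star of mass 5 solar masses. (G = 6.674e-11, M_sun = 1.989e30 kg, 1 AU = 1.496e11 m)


v = sqrt(GM/r) = sqrt(6.674e-11 * 9.945e+30 / 9.425e+11) = 26537.4643

26537.4643 m/s


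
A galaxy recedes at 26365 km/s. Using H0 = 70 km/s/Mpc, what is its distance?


d = v / H0 = 26365 / 70 = 376.6429

376.6429 Mpc


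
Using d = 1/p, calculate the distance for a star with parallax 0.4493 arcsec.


d = 1/p = 1/0.4493 = 2.2257

2.2257 pc


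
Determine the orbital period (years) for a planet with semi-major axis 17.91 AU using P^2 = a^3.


P = a^(3/2) = 17.91^1.5 = 75.7955

75.7955 years


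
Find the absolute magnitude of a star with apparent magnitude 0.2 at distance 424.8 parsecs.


M = m - 5*log10(d) + 5 = 0.2 - 5*log10(424.8) + 5 = -7.9409

-7.9409


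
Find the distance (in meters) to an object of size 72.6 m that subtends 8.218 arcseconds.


D = size / theta_rad, theta_rad = 8.218 * pi/(180*3600) = 3.984e-05, D = 1.822e+06

1.822e+06 m


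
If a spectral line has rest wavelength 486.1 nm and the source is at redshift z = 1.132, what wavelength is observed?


lam_obs = lam_emit * (1 + z) = 486.1 * (1 + 1.132) = 1036.3652

1036.3652 nm


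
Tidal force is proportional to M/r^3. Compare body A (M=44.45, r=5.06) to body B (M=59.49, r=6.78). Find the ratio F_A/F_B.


Ratio = (M1/r1^3) / (M2/r2^3) = (44.45/5.06^3) / (59.49/6.78^3) = 1.7975

1.7975


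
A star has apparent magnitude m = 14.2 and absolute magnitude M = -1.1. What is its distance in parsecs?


d = 10^((m - M + 5)/5) = 10^((14.2 - -1.1 + 5)/5) = 11481.5362

11481.5362 pc


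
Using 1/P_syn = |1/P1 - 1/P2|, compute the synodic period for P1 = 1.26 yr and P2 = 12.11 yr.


1/P_syn = |1/P1 - 1/P2| = |1/1.26 - 1/12.11| => P_syn = 1.4063

1.4063 years


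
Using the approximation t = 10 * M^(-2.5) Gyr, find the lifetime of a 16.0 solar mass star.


t = 10 * M^(-2.5) = 10 * 16.0^(-2.5) = 0.0098

0.0098 Gyr


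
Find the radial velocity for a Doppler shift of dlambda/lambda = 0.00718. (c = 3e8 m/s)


v = (dlambda/lambda) * c = 0.00718 * 3e8 = 2.154e+06

2.154e+06 m/s


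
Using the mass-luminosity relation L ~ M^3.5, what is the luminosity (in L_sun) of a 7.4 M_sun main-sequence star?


L/L_sun = (M/M_sun)^3.5 = 7.4^3.5 = 1102.3285

1102.3285 L_sun


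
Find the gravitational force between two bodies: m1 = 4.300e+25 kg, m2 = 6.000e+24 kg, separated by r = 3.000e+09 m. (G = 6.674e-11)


F = G*m1*m2/r^2 = 6.674e-11 * 4.300e+25 * 6.000e+24 / (3.000e+09)^2 = 6.674e-11 * 2.580e+50 / 9.000e+18 = 1.913e+21

1.913e+21 N


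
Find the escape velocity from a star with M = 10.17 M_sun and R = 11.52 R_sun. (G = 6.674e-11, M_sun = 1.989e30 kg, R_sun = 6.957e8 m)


M = 10.17 * 1.989e30 kg = 2.022813e+31 kg; R = 11.52 * 6.957e8 m = 8.014464e+09 m. v_esc = sqrt(2GM/R) = sqrt(2 * 6.674e-11 * 2.022813e+31 / 8.014464e+09) = 580428.4959

580428.4959 m/s


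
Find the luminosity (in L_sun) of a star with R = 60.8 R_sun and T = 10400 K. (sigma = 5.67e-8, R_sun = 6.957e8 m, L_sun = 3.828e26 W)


R = 60.8 * 6.957e8 m = 4.229856e+10 m. L = 4*pi*R^2*sigma*T^4 = 4*pi*(4.229856e+10)^2 * 5.67e-8 * 10400^4 = 1.491342675e+31 W. L/L_sun = 1.491342675e+31 / 3.828e26 = 38958.7951

38958.7951 L_sun


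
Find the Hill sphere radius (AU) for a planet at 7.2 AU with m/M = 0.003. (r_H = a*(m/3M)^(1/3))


r_H = a * (m/3M)^(1/3) = 7.2 * (0.003/3)^(1/3) = 0.72

0.72 AU


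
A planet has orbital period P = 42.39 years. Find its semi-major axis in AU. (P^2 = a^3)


a = P^(2/3) = 42.39^(2/3) = 12.1574

12.1574 AU


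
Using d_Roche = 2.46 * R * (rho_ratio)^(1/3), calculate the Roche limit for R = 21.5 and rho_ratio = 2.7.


d_Roche = 2.46 * 21.5 * 2.7^(1/3) = 73.6481

73.6481


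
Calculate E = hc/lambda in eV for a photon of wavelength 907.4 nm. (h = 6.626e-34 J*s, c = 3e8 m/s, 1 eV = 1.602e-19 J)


E = hc/lambda = 6.626e-34 * 3e8 / 9.074e-07 = 2.191e-19 J = 1.3674 eV

1.3674 eV


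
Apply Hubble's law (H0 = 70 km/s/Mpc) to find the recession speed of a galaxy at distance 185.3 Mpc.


v = H0 * d = 70 * 185.3 = 12971.0

12971.0 km/s


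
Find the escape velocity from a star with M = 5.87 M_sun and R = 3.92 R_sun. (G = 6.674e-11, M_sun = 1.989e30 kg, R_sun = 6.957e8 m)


M = 5.87 * 1.989e30 kg = 1.167543e+31 kg; R = 3.92 * 6.957e8 m = 2.727144e+09 m. v_esc = sqrt(2GM/R) = sqrt(2 * 6.674e-11 * 1.167543e+31 / 2.727144e+09) = 755945.5346

755945.5346 m/s


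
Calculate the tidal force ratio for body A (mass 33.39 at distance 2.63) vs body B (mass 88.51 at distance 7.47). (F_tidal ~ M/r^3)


Ratio = (M1/r1^3) / (M2/r2^3) = (33.39/2.63^3) / (88.51/7.47^3) = 8.6441

8.6441


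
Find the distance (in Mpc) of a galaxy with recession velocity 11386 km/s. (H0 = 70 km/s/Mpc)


d = v / H0 = 11386 / 70 = 162.6571

162.6571 Mpc


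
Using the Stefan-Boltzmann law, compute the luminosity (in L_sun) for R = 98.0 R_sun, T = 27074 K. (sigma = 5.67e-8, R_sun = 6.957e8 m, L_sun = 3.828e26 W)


R = 98.0 * 6.957e8 m = 6.81786e+10 m. L = 4*pi*R^2*sigma*T^4 = 4*pi*(6.81786e+10)^2 * 5.67e-8 * 27074^4 = 1.779503225e+33 W. L/L_sun = 1.779503225e+33 / 3.828e26 = 4.649e+06

4.649e+06 L_sun


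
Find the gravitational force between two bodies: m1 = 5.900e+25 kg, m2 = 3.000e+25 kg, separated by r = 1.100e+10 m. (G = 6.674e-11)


F = G*m1*m2/r^2 = 6.674e-11 * 5.900e+25 * 3.000e+25 / (1.100e+10)^2 = 6.674e-11 * 1.770e+51 / 1.210e+20 = 9.763e+20

9.763e+20 N


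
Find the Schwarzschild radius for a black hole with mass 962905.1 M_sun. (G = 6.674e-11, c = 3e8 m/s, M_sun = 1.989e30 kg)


M = 962905.1 * 1.989e30 kg = 1.915218244e+36 kg. rs = 2GM/c^2 = 2 * 6.674e-11 * 1.915218244e+36 / (3e8)^2 = 2.840e+09

2.840e+09 m


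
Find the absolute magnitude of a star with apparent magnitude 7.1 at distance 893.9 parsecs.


M = m - 5*log10(d) + 5 = 7.1 - 5*log10(893.9) + 5 = -2.6564

-2.6564


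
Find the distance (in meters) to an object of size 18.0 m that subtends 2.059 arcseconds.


D = size / theta_rad, theta_rad = 2.059 * pi/(180*3600) = 9.982e-06, D = 1.803e+06

1.803e+06 m


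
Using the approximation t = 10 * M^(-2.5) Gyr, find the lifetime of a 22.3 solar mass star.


t = 10 * M^(-2.5) = 10 * 22.3^(-2.5) = 0.0043

0.0043 Gyr


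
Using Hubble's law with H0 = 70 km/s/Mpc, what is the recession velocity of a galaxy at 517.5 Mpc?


v = H0 * d = 70 * 517.5 = 36225.0

36225.0 km/s


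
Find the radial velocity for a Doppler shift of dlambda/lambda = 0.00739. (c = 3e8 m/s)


v = (dlambda/lambda) * c = 0.00739 * 3e8 = 2.217e+06

2.217e+06 m/s


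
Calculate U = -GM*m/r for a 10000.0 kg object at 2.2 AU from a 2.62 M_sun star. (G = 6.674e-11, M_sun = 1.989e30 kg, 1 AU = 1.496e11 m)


M = 2.62 * 1.989e30 kg = 5.21118e+30 kg; r = 2.2 AU * 1.496e11 m/AU = 3.2912e+11 m. U = -GM*m/r = -(6.674e-11 * 5.21118e+30 * 10000.0) / 3.2912e+11 = -1.057e+13

-1.057e+13 J


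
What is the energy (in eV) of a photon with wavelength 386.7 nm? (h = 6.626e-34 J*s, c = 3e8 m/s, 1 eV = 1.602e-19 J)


E = hc/lambda = 6.626e-34 * 3e8 / 3.867e-07 = 5.140e-19 J = 3.2088 eV

3.2088 eV


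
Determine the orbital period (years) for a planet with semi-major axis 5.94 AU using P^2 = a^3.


P = a^(3/2) = 5.94^1.5 = 14.477

14.477 years


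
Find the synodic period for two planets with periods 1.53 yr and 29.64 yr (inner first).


1/P_syn = |1/P1 - 1/P2| = |1/1.53 - 1/29.64| => P_syn = 1.6133

1.6133 years


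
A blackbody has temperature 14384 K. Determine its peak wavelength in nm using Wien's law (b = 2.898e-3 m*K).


lam_max = b / T = 2.898e-3 / 14384 = 2.015e-07 m = 201.4739 nm

201.4739 nm


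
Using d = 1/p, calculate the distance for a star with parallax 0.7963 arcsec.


d = 1/p = 1/0.7963 = 1.2558

1.2558 pc


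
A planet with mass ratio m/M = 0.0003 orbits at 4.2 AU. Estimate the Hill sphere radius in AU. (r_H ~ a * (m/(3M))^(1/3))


r_H = a * (m/3M)^(1/3) = 4.2 * (0.0003/3)^(1/3) = 0.1949

0.1949 AU


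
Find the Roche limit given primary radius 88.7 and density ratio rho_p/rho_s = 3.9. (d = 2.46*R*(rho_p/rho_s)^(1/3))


d_Roche = 2.46 * 88.7 * 3.9^(1/3) = 343.4632

343.4632


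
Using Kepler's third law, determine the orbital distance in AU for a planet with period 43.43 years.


a = P^(2/3) = 43.43^(2/3) = 12.3555

12.3555 AU


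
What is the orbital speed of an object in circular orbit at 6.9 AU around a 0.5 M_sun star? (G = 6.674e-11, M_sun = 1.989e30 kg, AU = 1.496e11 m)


v = sqrt(GM/r) = sqrt(6.674e-11 * 9.945e+29 / 1.032e+12) = 8018.7219

8018.7219 m/s


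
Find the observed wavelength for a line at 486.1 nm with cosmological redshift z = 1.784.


lam_obs = lam_emit * (1 + z) = 486.1 * (1 + 1.784) = 1353.3024

1353.3024 nm


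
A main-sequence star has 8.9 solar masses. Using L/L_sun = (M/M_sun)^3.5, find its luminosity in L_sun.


L/L_sun = (M/M_sun)^3.5 = 8.9^3.5 = 2103.1247

2103.1247 L_sun


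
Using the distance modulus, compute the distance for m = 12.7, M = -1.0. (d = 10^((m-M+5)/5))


d = 10^((m - M + 5)/5) = 10^((12.7 - -1.0 + 5)/5) = 5495.4087

5495.4087 pc


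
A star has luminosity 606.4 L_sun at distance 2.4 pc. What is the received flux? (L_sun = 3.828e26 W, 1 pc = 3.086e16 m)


F = L / (4*pi*d^2) = 2.321e+29 / (4*pi*(7.406e+16)^2) = 3.367e-06

3.367e-06 W/m^2


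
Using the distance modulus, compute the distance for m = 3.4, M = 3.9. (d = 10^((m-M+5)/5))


d = 10^((m - M + 5)/5) = 10^((3.4 - 3.9 + 5)/5) = 7.9433

7.9433 pc


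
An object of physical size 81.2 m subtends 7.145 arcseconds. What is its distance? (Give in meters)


D = size / theta_rad, theta_rad = 7.145 * pi/(180*3600) = 3.464e-05, D = 2.344e+06

2.344e+06 m


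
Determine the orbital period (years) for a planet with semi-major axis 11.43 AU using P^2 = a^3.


P = a^(3/2) = 11.43^1.5 = 38.6429

38.6429 years


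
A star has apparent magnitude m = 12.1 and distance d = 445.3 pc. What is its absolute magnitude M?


M = m - 5*log10(d) + 5 = 12.1 - 5*log10(445.3) + 5 = 3.8567

3.8567


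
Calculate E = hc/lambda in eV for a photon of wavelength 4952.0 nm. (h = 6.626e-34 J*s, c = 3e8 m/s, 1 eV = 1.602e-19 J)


E = hc/lambda = 6.626e-34 * 3e8 / 4.952e-06 = 4.014e-20 J = 0.2506 eV

0.2506 eV


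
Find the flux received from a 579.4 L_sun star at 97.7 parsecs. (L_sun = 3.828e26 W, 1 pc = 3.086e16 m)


F = L / (4*pi*d^2) = 2.218e+29 / (4*pi*(3.015e+18)^2) = 1.942e-09

1.942e-09 W/m^2


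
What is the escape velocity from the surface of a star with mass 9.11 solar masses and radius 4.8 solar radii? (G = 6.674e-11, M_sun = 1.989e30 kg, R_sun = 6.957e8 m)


M = 9.11 * 1.989e30 kg = 1.811979e+31 kg; R = 4.8 * 6.957e8 m = 3.33936e+09 m. v_esc = sqrt(2GM/R) = sqrt(2 * 6.674e-11 * 1.811979e+31 / 3.33936e+09) = 851046.0467

851046.0467 m/s


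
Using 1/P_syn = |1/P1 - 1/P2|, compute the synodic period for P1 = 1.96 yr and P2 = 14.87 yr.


1/P_syn = |1/P1 - 1/P2| = |1/1.96 - 1/14.87| => P_syn = 2.2576

2.2576 years


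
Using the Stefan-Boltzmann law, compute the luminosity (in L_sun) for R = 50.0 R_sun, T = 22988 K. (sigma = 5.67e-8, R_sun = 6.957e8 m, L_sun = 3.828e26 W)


R = 50.0 * 6.957e8 m = 3.4785e+10 m. L = 4*pi*R^2*sigma*T^4 = 4*pi*(3.4785e+10)^2 * 5.67e-8 * 22988^4 = 2.407585351e+32 W. L/L_sun = 2.407585351e+32 / 3.828e26 = 628940.7917

628940.7917 L_sun


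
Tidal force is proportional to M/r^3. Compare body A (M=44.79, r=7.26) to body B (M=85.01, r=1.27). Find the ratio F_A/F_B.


Ratio = (M1/r1^3) / (M2/r2^3) = (44.79/7.26^3) / (85.01/1.27^3) = 0.0028

0.0028


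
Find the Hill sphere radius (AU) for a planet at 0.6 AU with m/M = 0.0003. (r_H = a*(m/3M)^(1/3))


r_H = a * (m/3M)^(1/3) = 0.6 * (0.0003/3)^(1/3) = 0.0278

0.0278 AU


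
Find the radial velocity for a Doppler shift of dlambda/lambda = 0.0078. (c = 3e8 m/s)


v = (dlambda/lambda) * c = 0.0078 * 3e8 = 2.340e+06

2.340e+06 m/s


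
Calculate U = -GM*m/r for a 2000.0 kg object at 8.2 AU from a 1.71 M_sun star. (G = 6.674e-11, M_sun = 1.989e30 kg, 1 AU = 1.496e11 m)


M = 1.71 * 1.989e30 kg = 3.40119e+30 kg; r = 8.2 AU * 1.496e11 m/AU = 1.22672e+12 m. U = -GM*m/r = -(6.674e-11 * 3.40119e+30 * 2000.0) / 1.22672e+12 = -3.701e+11

-3.701e+11 J


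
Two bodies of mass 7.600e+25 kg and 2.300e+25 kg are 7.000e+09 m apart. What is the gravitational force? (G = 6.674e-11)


F = G*m1*m2/r^2 = 6.674e-11 * 7.600e+25 * 2.300e+25 / (7.000e+09)^2 = 6.674e-11 * 1.748e+51 / 4.900e+19 = 2.381e+21

2.381e+21 N


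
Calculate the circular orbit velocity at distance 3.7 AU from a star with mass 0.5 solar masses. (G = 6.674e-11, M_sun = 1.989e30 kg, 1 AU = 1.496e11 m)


v = sqrt(GM/r) = sqrt(6.674e-11 * 9.945e+29 / 5.535e+11) = 10950.3711

10950.3711 m/s


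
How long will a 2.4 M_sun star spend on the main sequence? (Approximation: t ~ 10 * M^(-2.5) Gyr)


t = 10 * M^(-2.5) = 10 * 2.4^(-2.5) = 1.1207

1.1207 Gyr


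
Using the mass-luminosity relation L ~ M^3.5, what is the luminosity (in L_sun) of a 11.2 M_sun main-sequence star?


L/L_sun = (M/M_sun)^3.5 = 11.2^3.5 = 4701.7884

4701.7884 L_sun


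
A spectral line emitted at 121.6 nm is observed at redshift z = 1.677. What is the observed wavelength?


lam_obs = lam_emit * (1 + z) = 121.6 * (1 + 1.677) = 325.5232

325.5232 nm


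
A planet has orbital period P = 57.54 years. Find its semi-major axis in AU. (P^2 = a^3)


a = P^(2/3) = 57.54^(2/3) = 14.9044

14.9044 AU


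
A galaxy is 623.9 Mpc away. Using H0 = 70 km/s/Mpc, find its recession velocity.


v = H0 * d = 70 * 623.9 = 43673.0

43673.0 km/s


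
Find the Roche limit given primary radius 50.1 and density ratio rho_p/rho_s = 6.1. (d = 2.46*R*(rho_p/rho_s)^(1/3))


d_Roche = 2.46 * 50.1 * 6.1^(1/3) = 225.1902

225.1902


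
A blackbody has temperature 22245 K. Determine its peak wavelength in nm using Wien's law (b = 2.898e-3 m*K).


lam_max = b / T = 2.898e-3 / 22245 = 1.303e-07 m = 130.2765 nm

130.2765 nm


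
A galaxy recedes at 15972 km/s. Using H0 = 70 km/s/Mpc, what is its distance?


d = v / H0 = 15972 / 70 = 228.1714

228.1714 Mpc


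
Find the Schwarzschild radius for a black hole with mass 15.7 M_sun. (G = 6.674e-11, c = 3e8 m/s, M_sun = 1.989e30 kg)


M = 15.7 * 1.989e30 kg = 3.12273e+31 kg. rs = 2GM/c^2 = 2 * 6.674e-11 * 3.12273e+31 / (3e8)^2 = 46313.5556

46313.5556 m


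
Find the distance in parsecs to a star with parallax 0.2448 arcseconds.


d = 1/p = 1/0.2448 = 4.085

4.085 pc


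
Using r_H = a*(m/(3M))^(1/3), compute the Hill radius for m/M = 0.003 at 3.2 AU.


r_H = a * (m/3M)^(1/3) = 3.2 * (0.003/3)^(1/3) = 0.32

0.32 AU


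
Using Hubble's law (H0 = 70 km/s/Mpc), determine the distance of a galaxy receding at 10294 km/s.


d = v / H0 = 10294 / 70 = 147.0571

147.0571 Mpc


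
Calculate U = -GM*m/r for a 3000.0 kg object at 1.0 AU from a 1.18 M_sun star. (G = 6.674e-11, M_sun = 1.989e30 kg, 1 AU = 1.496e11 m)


M = 1.18 * 1.989e30 kg = 2.34702e+30 kg; r = 1.0 AU * 1.496e11 m/AU = 1.496e+11 m. U = -GM*m/r = -(6.674e-11 * 2.34702e+30 * 3000.0) / 1.496e+11 = -3.141e+12

-3.141e+12 J


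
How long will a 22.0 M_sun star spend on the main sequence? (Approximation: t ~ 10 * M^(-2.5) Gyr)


t = 10 * M^(-2.5) = 10 * 22.0^(-2.5) = 0.0044

0.0044 Gyr


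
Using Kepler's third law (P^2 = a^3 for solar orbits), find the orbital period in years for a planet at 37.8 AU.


P = a^(3/2) = 37.8^1.5 = 232.4008

232.4008 years


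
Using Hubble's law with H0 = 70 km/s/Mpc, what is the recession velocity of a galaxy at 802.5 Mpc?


v = H0 * d = 70 * 802.5 = 56175.0

56175.0 km/s


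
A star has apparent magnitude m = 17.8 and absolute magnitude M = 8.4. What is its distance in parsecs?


d = 10^((m - M + 5)/5) = 10^((17.8 - 8.4 + 5)/5) = 758.5776

758.5776 pc


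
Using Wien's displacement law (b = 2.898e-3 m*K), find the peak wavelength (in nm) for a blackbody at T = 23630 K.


lam_max = b / T = 2.898e-3 / 23630 = 1.226e-07 m = 122.6407 nm

122.6407 nm


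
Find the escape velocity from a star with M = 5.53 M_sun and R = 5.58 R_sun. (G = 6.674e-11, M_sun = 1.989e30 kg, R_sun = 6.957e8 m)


M = 5.53 * 1.989e30 kg = 1.099917e+31 kg; R = 5.58 * 6.957e8 m = 3.882006e+09 m. v_esc = sqrt(2GM/R) = sqrt(2 * 6.674e-11 * 1.099917e+31 / 3.882006e+09) = 614978.5314

614978.5314 m/s


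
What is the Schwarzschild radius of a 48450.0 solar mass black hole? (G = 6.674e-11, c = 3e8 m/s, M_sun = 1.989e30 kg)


M = 48450.0 * 1.989e30 kg = 9.636705e+34 kg. rs = 2GM/c^2 = 2 * 6.674e-11 * 9.636705e+34 / (3e8)^2 = 1.429e+08

1.429e+08 m


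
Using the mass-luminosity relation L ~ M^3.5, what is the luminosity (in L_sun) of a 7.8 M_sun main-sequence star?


L/L_sun = (M/M_sun)^3.5 = 7.8^3.5 = 1325.3516

1325.3516 L_sun


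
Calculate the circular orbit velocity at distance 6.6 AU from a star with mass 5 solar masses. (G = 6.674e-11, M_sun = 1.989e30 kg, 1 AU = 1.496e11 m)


v = sqrt(GM/r) = sqrt(6.674e-11 * 9.945e+30 / 9.874e+11) = 25927.3261

25927.3261 m/s


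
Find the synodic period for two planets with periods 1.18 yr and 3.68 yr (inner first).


1/P_syn = |1/P1 - 1/P2| = |1/1.18 - 1/3.68| => P_syn = 1.737

1.737 years


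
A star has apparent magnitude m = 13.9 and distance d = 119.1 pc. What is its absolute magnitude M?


M = m - 5*log10(d) + 5 = 13.9 - 5*log10(119.1) + 5 = 8.5204

8.5204


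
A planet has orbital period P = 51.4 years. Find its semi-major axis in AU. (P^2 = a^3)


a = P^(2/3) = 51.4^(2/3) = 13.8243

13.8243 AU


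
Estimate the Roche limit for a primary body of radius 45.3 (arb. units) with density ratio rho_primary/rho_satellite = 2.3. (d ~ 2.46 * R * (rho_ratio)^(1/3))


d_Roche = 2.46 * 45.3 * 2.3^(1/3) = 147.0988

147.0988


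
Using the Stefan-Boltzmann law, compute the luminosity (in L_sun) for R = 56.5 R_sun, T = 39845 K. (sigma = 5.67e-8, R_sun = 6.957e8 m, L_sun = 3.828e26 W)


R = 56.5 * 6.957e8 m = 3.930705e+10 m. L = 4*pi*R^2*sigma*T^4 = 4*pi*(3.930705e+10)^2 * 5.67e-8 * 39845^4 = 2.774783798e+33 W. L/L_sun = 2.774783798e+33 / 3.828e26 = 7.249e+06

7.249e+06 L_sun


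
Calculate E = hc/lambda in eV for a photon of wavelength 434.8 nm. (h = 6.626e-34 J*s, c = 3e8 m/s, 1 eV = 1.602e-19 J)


E = hc/lambda = 6.626e-34 * 3e8 / 4.348e-07 = 4.572e-19 J = 2.8538 eV

2.8538 eV


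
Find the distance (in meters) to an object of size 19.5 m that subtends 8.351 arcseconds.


D = size / theta_rad, theta_rad = 8.351 * pi/(180*3600) = 4.049e-05, D = 481638.5728

481638.5728 m


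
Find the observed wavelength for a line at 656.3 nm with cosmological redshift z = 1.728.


lam_obs = lam_emit * (1 + z) = 656.3 * (1 + 1.728) = 1790.3864

1790.3864 nm


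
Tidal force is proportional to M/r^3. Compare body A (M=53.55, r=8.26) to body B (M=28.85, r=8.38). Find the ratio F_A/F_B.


Ratio = (M1/r1^3) / (M2/r2^3) = (53.55/8.26^3) / (28.85/8.38^3) = 1.9382

1.9382


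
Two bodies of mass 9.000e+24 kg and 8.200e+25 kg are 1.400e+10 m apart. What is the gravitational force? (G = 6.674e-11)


F = G*m1*m2/r^2 = 6.674e-11 * 9.000e+24 * 8.200e+25 / (1.400e+10)^2 = 6.674e-11 * 7.380e+50 / 1.960e+20 = 2.513e+20

2.513e+20 N


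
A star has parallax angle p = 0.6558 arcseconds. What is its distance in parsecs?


d = 1/p = 1/0.6558 = 1.5249

1.5249 pc


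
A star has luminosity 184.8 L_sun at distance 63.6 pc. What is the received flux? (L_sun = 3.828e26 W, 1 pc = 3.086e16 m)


F = L / (4*pi*d^2) = 7.074e+28 / (4*pi*(1.963e+18)^2) = 1.461e-09

1.461e-09 W/m^2


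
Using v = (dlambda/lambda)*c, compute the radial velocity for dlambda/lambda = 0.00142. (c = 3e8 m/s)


v = (dlambda/lambda) * c = 0.00142 * 3e8 = 426000.0

426000.0 m/s


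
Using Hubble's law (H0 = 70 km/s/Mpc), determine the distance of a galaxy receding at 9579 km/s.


d = v / H0 = 9579 / 70 = 136.8429

136.8429 Mpc


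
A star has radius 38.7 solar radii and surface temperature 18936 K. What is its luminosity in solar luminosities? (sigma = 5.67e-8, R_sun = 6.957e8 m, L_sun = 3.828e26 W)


R = 38.7 * 6.957e8 m = 2.692359e+10 m. L = 4*pi*R^2*sigma*T^4 = 4*pi*(2.692359e+10)^2 * 5.67e-8 * 18936^4 = 6.640669087e+31 W. L/L_sun = 6.640669087e+31 / 3.828e26 = 173476.204

173476.204 L_sun


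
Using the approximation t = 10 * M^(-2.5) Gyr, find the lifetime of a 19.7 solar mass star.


t = 10 * M^(-2.5) = 10 * 19.7^(-2.5) = 0.0058

0.0058 Gyr


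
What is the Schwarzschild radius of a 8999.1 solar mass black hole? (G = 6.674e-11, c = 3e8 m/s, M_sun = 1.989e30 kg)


M = 8999.1 * 1.989e30 kg = 1.78992099e+34 kg. rs = 2GM/c^2 = 2 * 6.674e-11 * 1.78992099e+34 / (3e8)^2 = 2.655e+07

2.655e+07 m


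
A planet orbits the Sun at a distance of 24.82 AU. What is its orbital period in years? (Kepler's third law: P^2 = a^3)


P = a^(3/2) = 24.82^1.5 = 123.6524

123.6524 years


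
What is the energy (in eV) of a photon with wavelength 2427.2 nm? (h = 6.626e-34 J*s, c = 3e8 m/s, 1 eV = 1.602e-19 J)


E = hc/lambda = 6.626e-34 * 3e8 / 2.427e-06 = 8.190e-20 J = 0.5112 eV

0.5112 eV


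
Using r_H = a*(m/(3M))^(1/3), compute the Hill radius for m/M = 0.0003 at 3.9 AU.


r_H = a * (m/3M)^(1/3) = 3.9 * (0.0003/3)^(1/3) = 0.181

0.181 AU


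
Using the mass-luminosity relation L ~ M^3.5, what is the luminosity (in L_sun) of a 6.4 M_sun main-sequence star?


L/L_sun = (M/M_sun)^3.5 = 6.4^3.5 = 663.1777

663.1777 L_sun


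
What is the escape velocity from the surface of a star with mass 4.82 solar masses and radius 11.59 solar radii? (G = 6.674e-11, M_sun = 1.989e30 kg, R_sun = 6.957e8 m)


M = 4.82 * 1.989e30 kg = 9.58698e+30 kg; R = 11.59 * 6.957e8 m = 8.063163e+09 m. v_esc = sqrt(2GM/R) = sqrt(2 * 6.674e-11 * 9.58698e+30 / 8.063163e+09) = 398378.8651

398378.8651 m/s


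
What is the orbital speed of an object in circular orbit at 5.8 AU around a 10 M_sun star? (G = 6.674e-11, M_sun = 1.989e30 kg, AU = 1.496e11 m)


v = sqrt(GM/r) = sqrt(6.674e-11 * 1.989e+31 / 8.677e+11) = 39113.862

39113.862 m/s


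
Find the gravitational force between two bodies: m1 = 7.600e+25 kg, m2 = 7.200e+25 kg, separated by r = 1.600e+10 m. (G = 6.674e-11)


F = G*m1*m2/r^2 = 6.674e-11 * 7.600e+25 * 7.200e+25 / (1.600e+10)^2 = 6.674e-11 * 5.472e+51 / 2.560e+20 = 1.427e+21

1.427e+21 N


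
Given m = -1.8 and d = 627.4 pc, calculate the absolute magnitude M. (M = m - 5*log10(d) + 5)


M = m - 5*log10(d) + 5 = -1.8 - 5*log10(627.4) + 5 = -10.7877

-10.7877


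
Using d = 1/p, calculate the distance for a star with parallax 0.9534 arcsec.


d = 1/p = 1/0.9534 = 1.0489

1.0489 pc


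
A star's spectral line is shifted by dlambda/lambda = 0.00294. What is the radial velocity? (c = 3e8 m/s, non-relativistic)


v = (dlambda/lambda) * c = 0.00294 * 3e8 = 882000.0

882000.0 m/s


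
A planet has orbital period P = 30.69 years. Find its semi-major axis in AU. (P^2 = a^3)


a = P^(2/3) = 30.69^(2/3) = 9.8024

9.8024 AU


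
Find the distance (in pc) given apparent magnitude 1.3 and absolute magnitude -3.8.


d = 10^((m - M + 5)/5) = 10^((1.3 - -3.8 + 5)/5) = 104.7129

104.7129 pc


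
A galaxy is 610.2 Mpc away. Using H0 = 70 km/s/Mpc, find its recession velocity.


v = H0 * d = 70 * 610.2 = 42714.0

42714.0 km/s


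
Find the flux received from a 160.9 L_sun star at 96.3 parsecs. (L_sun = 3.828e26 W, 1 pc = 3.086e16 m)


F = L / (4*pi*d^2) = 6.159e+28 / (4*pi*(2.972e+18)^2) = 5.550e-10

5.550e-10 W/m^2


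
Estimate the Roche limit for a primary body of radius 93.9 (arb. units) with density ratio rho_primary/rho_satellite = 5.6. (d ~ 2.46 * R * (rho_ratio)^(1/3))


d_Roche = 2.46 * 93.9 * 5.6^(1/3) = 410.201

410.201


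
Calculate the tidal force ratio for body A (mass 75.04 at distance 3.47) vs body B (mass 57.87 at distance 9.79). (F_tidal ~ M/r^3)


Ratio = (M1/r1^3) / (M2/r2^3) = (75.04/3.47^3) / (57.87/9.79^3) = 29.1205

29.1205


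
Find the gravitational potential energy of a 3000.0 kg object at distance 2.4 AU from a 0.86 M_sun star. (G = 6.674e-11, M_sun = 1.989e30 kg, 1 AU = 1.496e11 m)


M = 0.86 * 1.989e30 kg = 1.71054e+30 kg; r = 2.4 AU * 1.496e11 m/AU = 3.5904e+11 m. U = -GM*m/r = -(6.674e-11 * 1.71054e+30 * 3000.0) / 3.5904e+11 = -9.539e+11

-9.539e+11 J


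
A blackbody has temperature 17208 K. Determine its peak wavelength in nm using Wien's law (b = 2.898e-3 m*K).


lam_max = b / T = 2.898e-3 / 17208 = 1.684e-07 m = 168.41 nm

168.41 nm


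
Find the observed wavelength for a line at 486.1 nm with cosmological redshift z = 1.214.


lam_obs = lam_emit * (1 + z) = 486.1 * (1 + 1.214) = 1076.2254

1076.2254 nm


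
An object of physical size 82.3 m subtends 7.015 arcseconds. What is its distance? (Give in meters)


D = size / theta_rad, theta_rad = 7.015 * pi/(180*3600) = 3.401e-05, D = 2.420e+06

2.420e+06 m


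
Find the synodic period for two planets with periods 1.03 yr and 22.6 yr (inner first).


1/P_syn = |1/P1 - 1/P2| = |1/1.03 - 1/22.6| => P_syn = 1.0792

1.0792 years


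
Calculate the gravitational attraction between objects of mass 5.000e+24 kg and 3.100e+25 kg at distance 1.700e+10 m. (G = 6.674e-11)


F = G*m1*m2/r^2 = 6.674e-11 * 5.000e+24 * 3.100e+25 / (1.700e+10)^2 = 6.674e-11 * 1.550e+50 / 2.890e+20 = 3.579e+19

3.579e+19 N


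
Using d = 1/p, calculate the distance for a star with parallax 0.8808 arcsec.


d = 1/p = 1/0.8808 = 1.1353

1.1353 pc


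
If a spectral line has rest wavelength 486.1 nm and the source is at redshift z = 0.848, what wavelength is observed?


lam_obs = lam_emit * (1 + z) = 486.1 * (1 + 0.848) = 898.3128

898.3128 nm


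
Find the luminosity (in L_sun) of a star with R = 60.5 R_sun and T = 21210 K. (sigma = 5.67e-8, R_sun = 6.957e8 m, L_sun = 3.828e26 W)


R = 60.5 * 6.957e8 m = 4.208985e+10 m. L = 4*pi*R^2*sigma*T^4 = 4*pi*(4.208985e+10)^2 * 5.67e-8 * 21210^4 = 2.554526151e+32 W. L/L_sun = 2.554526151e+32 / 3.828e26 = 667326.5808

667326.5808 L_sun


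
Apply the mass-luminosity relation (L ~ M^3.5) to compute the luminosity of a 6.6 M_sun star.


L/L_sun = (M/M_sun)^3.5 = 6.6^3.5 = 738.5906

738.5906 L_sun


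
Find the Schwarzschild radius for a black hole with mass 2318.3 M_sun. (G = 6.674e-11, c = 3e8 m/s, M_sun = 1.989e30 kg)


M = 2318.3 * 1.989e30 kg = 4.6110987e+33 kg. rs = 2GM/c^2 = 2 * 6.674e-11 * 4.6110987e+33 / (3e8)^2 = 6.839e+06

6.839e+06 m


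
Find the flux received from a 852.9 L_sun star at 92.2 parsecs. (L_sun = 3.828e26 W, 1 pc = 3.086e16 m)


F = L / (4*pi*d^2) = 3.265e+29 / (4*pi*(2.845e+18)^2) = 3.209e-09

3.209e-09 W/m^2


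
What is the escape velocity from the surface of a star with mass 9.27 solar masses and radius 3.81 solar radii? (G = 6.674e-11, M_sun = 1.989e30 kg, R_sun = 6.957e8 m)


M = 9.27 * 1.989e30 kg = 1.843803e+31 kg; R = 3.81 * 6.957e8 m = 2.650617e+09 m. v_esc = sqrt(2GM/R) = sqrt(2 * 6.674e-11 * 1.843803e+31 / 2.650617e+09) = 963589.0766

963589.0766 m/s


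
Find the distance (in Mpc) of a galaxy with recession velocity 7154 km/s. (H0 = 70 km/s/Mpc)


d = v / H0 = 7154 / 70 = 102.2

102.2 Mpc


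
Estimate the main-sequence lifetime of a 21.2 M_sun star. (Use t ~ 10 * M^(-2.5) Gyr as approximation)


t = 10 * M^(-2.5) = 10 * 21.2^(-2.5) = 0.0048

0.0048 Gyr


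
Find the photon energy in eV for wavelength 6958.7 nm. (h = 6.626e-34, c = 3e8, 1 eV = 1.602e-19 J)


E = hc/lambda = 6.626e-34 * 3e8 / 6.959e-06 = 2.857e-20 J = 0.1783 eV

0.1783 eV


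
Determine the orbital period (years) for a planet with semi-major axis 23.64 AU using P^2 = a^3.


P = a^(3/2) = 23.64^1.5 = 114.94

114.94 years


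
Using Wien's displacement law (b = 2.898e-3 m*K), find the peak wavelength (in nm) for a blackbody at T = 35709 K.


lam_max = b / T = 2.898e-3 / 35709 = 8.116e-08 m = 81.156 nm

81.156 nm


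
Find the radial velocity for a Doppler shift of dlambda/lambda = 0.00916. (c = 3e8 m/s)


v = (dlambda/lambda) * c = 0.00916 * 3e8 = 2.748e+06

2.748e+06 m/s


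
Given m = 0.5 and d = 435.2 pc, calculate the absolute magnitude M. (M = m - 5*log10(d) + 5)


M = m - 5*log10(d) + 5 = 0.5 - 5*log10(435.2) + 5 = -7.6934

-7.6934


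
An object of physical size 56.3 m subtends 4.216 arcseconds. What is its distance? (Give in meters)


D = size / theta_rad, theta_rad = 4.216 * pi/(180*3600) = 2.044e-05, D = 2.754e+06

2.754e+06 m


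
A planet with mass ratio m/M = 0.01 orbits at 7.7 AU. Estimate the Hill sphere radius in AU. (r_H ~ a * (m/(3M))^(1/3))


r_H = a * (m/3M)^(1/3) = 7.7 * (0.01/3)^(1/3) = 1.1502

1.1502 AU


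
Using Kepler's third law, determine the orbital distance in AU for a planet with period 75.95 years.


a = P^(2/3) = 75.95^(2/3) = 17.9343

17.9343 AU


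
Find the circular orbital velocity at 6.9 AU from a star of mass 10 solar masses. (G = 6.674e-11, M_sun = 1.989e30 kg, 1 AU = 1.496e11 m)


v = sqrt(GM/r) = sqrt(6.674e-11 * 1.989e+31 / 1.032e+12) = 35860.8146

35860.8146 m/s


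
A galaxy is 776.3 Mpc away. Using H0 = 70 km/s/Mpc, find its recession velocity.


v = H0 * d = 70 * 776.3 = 54341.0

54341.0 km/s


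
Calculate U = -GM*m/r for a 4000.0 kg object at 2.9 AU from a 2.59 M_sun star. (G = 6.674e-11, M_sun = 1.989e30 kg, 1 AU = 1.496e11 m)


M = 2.59 * 1.989e30 kg = 5.15151e+30 kg; r = 2.9 AU * 1.496e11 m/AU = 4.3384e+11 m. U = -GM*m/r = -(6.674e-11 * 5.15151e+30 * 4000.0) / 4.3384e+11 = -3.170e+12

-3.170e+12 J


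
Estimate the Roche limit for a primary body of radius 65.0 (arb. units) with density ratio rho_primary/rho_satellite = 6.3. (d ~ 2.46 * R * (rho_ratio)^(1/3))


d_Roche = 2.46 * 65.0 * 6.3^(1/3) = 295.3217

295.3217


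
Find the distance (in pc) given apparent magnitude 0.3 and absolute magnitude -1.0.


d = 10^((m - M + 5)/5) = 10^((0.3 - -1.0 + 5)/5) = 18.197

18.197 pc


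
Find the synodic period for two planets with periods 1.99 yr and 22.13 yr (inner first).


1/P_syn = |1/P1 - 1/P2| = |1/1.99 - 1/22.13| => P_syn = 2.1866

2.1866 years


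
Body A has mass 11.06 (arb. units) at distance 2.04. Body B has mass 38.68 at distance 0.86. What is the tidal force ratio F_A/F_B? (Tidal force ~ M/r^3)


Ratio = (M1/r1^3) / (M2/r2^3) = (11.06/2.04^3) / (38.68/0.86^3) = 0.0214

0.0214


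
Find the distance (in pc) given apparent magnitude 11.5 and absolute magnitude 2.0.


d = 10^((m - M + 5)/5) = 10^((11.5 - 2.0 + 5)/5) = 794.3282

794.3282 pc


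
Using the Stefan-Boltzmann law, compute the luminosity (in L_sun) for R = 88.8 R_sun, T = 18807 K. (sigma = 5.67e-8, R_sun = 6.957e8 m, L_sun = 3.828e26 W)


R = 88.8 * 6.957e8 m = 6.177816e+10 m. L = 4*pi*R^2*sigma*T^4 = 4*pi*(6.177816e+10)^2 * 5.67e-8 * 18807^4 = 3.402052094e+32 W. L/L_sun = 3.402052094e+32 / 3.828e26 = 888728.3421

888728.3421 L_sun


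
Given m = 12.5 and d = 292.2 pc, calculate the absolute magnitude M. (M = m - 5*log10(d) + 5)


M = m - 5*log10(d) + 5 = 12.5 - 5*log10(292.2) + 5 = 5.1716

5.1716


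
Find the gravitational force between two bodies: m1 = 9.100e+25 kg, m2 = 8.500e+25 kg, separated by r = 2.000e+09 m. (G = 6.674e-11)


F = G*m1*m2/r^2 = 6.674e-11 * 9.100e+25 * 8.500e+25 / (2.000e+09)^2 = 6.674e-11 * 7.735e+51 / 4.000e+18 = 1.291e+23

1.291e+23 N


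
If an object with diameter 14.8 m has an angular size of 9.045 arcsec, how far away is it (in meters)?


D = size / theta_rad, theta_rad = 9.045 * pi/(180*3600) = 4.385e-05, D = 337503.4972

337503.4972 m


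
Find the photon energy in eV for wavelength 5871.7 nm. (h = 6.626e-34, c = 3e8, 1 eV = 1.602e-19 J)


E = hc/lambda = 6.626e-34 * 3e8 / 5.872e-06 = 3.385e-20 J = 0.2113 eV

0.2113 eV


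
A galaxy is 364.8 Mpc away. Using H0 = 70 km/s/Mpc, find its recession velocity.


v = H0 * d = 70 * 364.8 = 25536.0

25536.0 km/s


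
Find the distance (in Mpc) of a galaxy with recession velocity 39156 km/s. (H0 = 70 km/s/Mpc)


d = v / H0 = 39156 / 70 = 559.3714

559.3714 Mpc


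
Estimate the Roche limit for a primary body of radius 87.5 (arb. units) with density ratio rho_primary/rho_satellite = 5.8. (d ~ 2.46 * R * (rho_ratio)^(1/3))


d_Roche = 2.46 * 87.5 * 5.8^(1/3) = 386.7401

386.7401


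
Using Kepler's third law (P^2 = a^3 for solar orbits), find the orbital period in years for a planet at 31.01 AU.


P = a^(3/2) = 31.01^1.5 = 172.6842

172.6842 years


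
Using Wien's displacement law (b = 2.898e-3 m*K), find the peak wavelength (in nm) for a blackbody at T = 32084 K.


lam_max = b / T = 2.898e-3 / 32084 = 9.033e-08 m = 90.3254 nm

90.3254 nm


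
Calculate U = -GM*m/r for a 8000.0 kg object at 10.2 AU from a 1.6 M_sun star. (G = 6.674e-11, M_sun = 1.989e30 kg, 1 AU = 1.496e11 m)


M = 1.6 * 1.989e30 kg = 3.1824e+30 kg; r = 10.2 AU * 1.496e11 m/AU = 1.52592e+12 m. U = -GM*m/r = -(6.674e-11 * 3.1824e+30 * 8000.0) / 1.52592e+12 = -1.114e+12

-1.114e+12 J


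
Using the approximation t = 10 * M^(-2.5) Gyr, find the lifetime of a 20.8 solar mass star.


t = 10 * M^(-2.5) = 10 * 20.8^(-2.5) = 0.0051

0.0051 Gyr


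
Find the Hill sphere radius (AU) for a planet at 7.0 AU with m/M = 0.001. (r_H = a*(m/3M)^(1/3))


r_H = a * (m/3M)^(1/3) = 7.0 * (0.001/3)^(1/3) = 0.4854

0.4854 AU


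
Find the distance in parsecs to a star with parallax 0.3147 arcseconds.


d = 1/p = 1/0.3147 = 3.1776

3.1776 pc


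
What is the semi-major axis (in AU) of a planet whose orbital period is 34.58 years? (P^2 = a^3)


a = P^(2/3) = 34.58^(2/3) = 10.6141

10.6141 AU


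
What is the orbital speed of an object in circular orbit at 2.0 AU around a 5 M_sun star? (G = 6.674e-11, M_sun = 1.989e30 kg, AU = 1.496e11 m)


v = sqrt(GM/r) = sqrt(6.674e-11 * 9.945e+30 / 2.992e+11) = 47099.3269

47099.3269 m/s


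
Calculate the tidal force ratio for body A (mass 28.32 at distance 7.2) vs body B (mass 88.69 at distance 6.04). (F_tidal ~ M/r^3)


Ratio = (M1/r1^3) / (M2/r2^3) = (28.32/7.2^3) / (88.69/6.04^3) = 0.1885

0.1885


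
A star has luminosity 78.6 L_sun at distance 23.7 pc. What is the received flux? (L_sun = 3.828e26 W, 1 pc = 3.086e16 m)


F = L / (4*pi*d^2) = 3.009e+28 / (4*pi*(7.314e+17)^2) = 4.476e-09

4.476e-09 W/m^2


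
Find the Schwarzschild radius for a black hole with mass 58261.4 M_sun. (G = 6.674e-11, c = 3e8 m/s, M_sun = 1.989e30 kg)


M = 58261.4 * 1.989e30 kg = 1.158819246e+35 kg. rs = 2GM/c^2 = 2 * 6.674e-11 * 1.158819246e+35 / (3e8)^2 = 1.719e+08

1.719e+08 m


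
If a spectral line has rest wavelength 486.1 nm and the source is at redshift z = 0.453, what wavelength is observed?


lam_obs = lam_emit * (1 + z) = 486.1 * (1 + 0.453) = 706.3033

706.3033 nm


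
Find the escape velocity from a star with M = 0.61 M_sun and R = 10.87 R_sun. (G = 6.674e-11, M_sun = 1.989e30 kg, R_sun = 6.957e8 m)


M = 0.61 * 1.989e30 kg = 1.21329e+30 kg; R = 10.87 * 6.957e8 m = 7.562259e+09 m. v_esc = sqrt(2GM/R) = sqrt(2 * 6.674e-11 * 1.21329e+30 / 7.562259e+09) = 146340.5336

146340.5336 m/s


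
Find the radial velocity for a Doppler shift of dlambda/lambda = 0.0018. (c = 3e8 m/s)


v = (dlambda/lambda) * c = 0.0018 * 3e8 = 540000.0

540000.0 m/s


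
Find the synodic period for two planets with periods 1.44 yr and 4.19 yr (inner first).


1/P_syn = |1/P1 - 1/P2| = |1/1.44 - 1/4.19| => P_syn = 2.194

2.194 years


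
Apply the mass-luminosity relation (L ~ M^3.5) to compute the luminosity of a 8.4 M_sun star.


L/L_sun = (M/M_sun)^3.5 = 8.4^3.5 = 1717.8194

1717.8194 L_sun


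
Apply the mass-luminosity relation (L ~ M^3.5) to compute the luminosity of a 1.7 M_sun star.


L/L_sun = (M/M_sun)^3.5 = 1.7^3.5 = 6.4058

6.4058 L_sun


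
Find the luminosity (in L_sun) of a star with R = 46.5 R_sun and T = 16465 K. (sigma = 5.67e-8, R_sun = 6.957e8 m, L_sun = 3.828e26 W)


R = 46.5 * 6.957e8 m = 3.235005e+10 m. L = 4*pi*R^2*sigma*T^4 = 4*pi*(3.235005e+10)^2 * 5.67e-8 * 16465^4 = 5.480116304e+31 W. L/L_sun = 5.480116304e+31 / 3.828e26 = 143158.7331

143158.7331 L_sun


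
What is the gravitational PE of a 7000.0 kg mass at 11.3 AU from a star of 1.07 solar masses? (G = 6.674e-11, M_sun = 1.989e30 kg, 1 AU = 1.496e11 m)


M = 1.07 * 1.989e30 kg = 2.12823e+30 kg; r = 11.3 AU * 1.496e11 m/AU = 1.69048e+12 m. U = -GM*m/r = -(6.674e-11 * 2.12823e+30 * 7000.0) / 1.69048e+12 = -5.882e+11

-5.882e+11 J


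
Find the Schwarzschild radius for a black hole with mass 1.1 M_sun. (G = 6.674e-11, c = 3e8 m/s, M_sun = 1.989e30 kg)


M = 1.1 * 1.989e30 kg = 2.1879e+30 kg. rs = 2GM/c^2 = 2 * 6.674e-11 * 2.1879e+30 / (3e8)^2 = 3244.8988

3244.8988 m


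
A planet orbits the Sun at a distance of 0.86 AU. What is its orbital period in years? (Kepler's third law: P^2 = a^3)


P = a^(3/2) = 0.86^1.5 = 0.7975

0.7975 years


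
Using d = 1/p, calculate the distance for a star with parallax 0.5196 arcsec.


d = 1/p = 1/0.5196 = 1.9246

1.9246 pc


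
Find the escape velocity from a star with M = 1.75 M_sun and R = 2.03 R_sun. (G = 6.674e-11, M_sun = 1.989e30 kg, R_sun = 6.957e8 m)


M = 1.75 * 1.989e30 kg = 3.48075e+30 kg; R = 2.03 * 6.957e8 m = 1.412271e+09 m. v_esc = sqrt(2GM/R) = sqrt(2 * 6.674e-11 * 3.48075e+30 / 1.412271e+09) = 573568.7669

573568.7669 m/s
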